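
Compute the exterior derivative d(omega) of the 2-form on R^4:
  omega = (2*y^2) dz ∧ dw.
d(omega) = (4*y) dy ∧ dz ∧ dw

For a 2-form omega = sum_{i<j} g_{ij} dx_i ∧ dx_j, the exterior derivative is
  d(omega) = sum_{i<j} d(g_{ij}) ∧ dx_i ∧ dx_j = sum_{i<j, k} (∂g_{ij}/∂x_k) dx_k ∧ dx_i ∧ dx_j.
Expand each term, using dx_k ∧ dx_i ∧ dx_j = sgn(permutation) dx_{(a)} ∧ dx_{(b)} ∧ dx_{(c)} with (a < b < c) sorted:
  d(2*y^2) includes (∂/∂y)(2*y^2) dy = (4*y) dy, which multiplied by dz ∧ dw gives (4*y) dy ∧ dz ∧ dw
Collecting like 3-forms: d(omega) = (4*y) dy ∧ dz ∧ dw.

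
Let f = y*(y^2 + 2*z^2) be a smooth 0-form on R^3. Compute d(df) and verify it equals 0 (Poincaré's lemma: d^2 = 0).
d(df) = 0

Step 1: df = sum_i (∂f/∂x_i) dx_i = (0) dx + (3*y^2 + 2*z^2) dy + (4*y*z) dz.
Step 2: Apply d again. Using the 1-form formula, the coefficient of dx ∧ dy in d(df) is ∂^2 f/∂x ∂y - ∂^2 f/∂y ∂x = (0) - (0) = 0 (equality of mixed partials for smooth f).
Similarly for dx ∧ dz and dy ∧ dz — all coefficients vanish. So d(df) = 0.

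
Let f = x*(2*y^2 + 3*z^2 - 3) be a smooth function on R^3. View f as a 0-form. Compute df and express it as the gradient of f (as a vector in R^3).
df = (2*y^2 + 3*z^2 - 3) dx + (4*x*y) dy + (6*x*z) dz; grad f = (2*y^2 + 3*z^2 - 3, 4*x*y, 6*x*z)

For a 0-form f, d f = (∂f/∂x) dx + (∂f/∂y) dy + (∂f/∂z) dz. The components of the vector representation are exactly the entries of grad f in Cartesian coordinates:
  ∂f/∂x = 2*y^2 + 3*z^2 - 3
  ∂f/∂y = 4*x*y
  ∂f/∂z = 6*x*z.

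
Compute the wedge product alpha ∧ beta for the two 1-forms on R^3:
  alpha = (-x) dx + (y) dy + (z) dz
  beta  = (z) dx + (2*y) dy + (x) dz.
alpha ∧ beta = (-y*(2*x + z)) dx ∧ dy + (-x^2 - z^2) dx ∧ dz + (y*(x - 2*z)) dy ∧ dz

Distribute the wedge, using dx_i ∧ dx_j = -dx_j ∧ dx_i and dx_i ∧ dx_i = 0. For each pair (i, j) with i < j, the coefficient of dx_i ∧ dx_j in alpha ∧ beta is (alpha_i * beta_j - alpha_j * beta_i). Collecting: alpha ∧ beta = (-y*(2*x + z)) dx ∧ dy + (-x^2 - z^2) dx ∧ dz + (y*(x - 2*z)) dy ∧ dz.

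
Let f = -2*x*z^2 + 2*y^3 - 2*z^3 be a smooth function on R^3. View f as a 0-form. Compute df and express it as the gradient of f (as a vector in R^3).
df = (-2*z^2) dx + (6*y^2) dy + (2*z*(-2*x - 3*z)) dz; grad f = (-2*z^2, 6*y^2, 2*z*(-2*x - 3*z))

For a 0-form f, d f = (∂f/∂x) dx + (∂f/∂y) dy + (∂f/∂z) dz. The components of the vector representation are exactly the entries of grad f in Cartesian coordinates:
  ∂f/∂x = -2*z^2
  ∂f/∂y = 6*y^2
  ∂f/∂z = 2*z*(-2*x - 3*z).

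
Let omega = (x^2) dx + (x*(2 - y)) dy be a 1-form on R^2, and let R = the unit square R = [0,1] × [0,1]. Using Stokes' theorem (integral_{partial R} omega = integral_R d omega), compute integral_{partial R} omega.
integral_(partial R) omega = 3/2

Stokes: integral_partial_R omega = integral_R d omega with d omega = (∂Q/∂x - ∂P/∂y) dx ∧ dy.
  ∂Q/∂x = 2 - y
  ∂P/∂y = 0
  integrand = ∂Q/∂x - ∂P/∂y = 2 - y.
Integrating over R: integral_0^1 integral_0^1 (2 - y) dx dy = 3/2.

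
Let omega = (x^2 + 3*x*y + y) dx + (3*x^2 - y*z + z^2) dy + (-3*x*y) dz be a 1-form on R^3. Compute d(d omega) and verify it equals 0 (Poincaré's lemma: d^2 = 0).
d(d omega) = 0

Step 1: d omega = sum_{i<j} (∂f_j/∂x_i - ∂f_i/∂x_j) dx_i ∧ dx_j:
  coeff of dx ∧ dy: 3*x - 1
  coeff of dx ∧ dz: -3*y
  coeff of dy ∧ dz: -3*x + y - 2*z
Step 2: Apply d again to each 2-form coefficient. The only possible 3-form in R^3 is dx ∧ dy ∧ dz, with coefficient
  ∂(coeff of dy∧dz)/∂x - ∂(coeff of dx∧dz)/∂y + ∂(coeff of dx∧dy)/∂z
  = ∂/∂x (-3*x + y - 2*z) - ∂/∂y (-3*y) + ∂/∂z (3*x - 1).
Each of these terms simplifies to sums of mixed partials that cancel in pairs. The result is 0 (by equality of mixed partials for smooth functions — Schwarz / Clairaut).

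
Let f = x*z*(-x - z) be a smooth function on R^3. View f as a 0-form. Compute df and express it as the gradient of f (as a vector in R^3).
df = (z*(-2*x - z)) dx + (0) dy + (x*(-x - 2*z)) dz; grad f = (z*(-2*x - z), 0, x*(-x - 2*z))

For a 0-form f, d f = (∂f/∂x) dx + (∂f/∂y) dy + (∂f/∂z) dz. The components of the vector representation are exactly the entries of grad f in Cartesian coordinates:
  ∂f/∂x = z*(-2*x - z)
  ∂f/∂y = 0
  ∂f/∂z = x*(-x - 2*z).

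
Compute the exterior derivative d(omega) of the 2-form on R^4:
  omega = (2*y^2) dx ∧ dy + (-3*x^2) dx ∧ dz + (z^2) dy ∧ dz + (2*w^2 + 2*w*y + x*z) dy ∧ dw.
d(omega) = (z) dx ∧ dy ∧ dw + (-x) dy ∧ dz ∧ dw

For a 2-form omega = sum_{i<j} g_{ij} dx_i ∧ dx_j, the exterior derivative is
  d(omega) = sum_{i<j} d(g_{ij}) ∧ dx_i ∧ dx_j = sum_{i<j, k} (∂g_{ij}/∂x_k) dx_k ∧ dx_i ∧ dx_j.
Expand each term, using dx_k ∧ dx_i ∧ dx_j = sgn(permutation) dx_{(a)} ∧ dx_{(b)} ∧ dx_{(c)} with (a < b < c) sorted:
  d(2*w^2 + 2*w*y + x*z) includes (∂/∂x)(2*w^2 + 2*w*y + x*z) dx = (z) dx, which multiplied by dy ∧ dw gives (z) dx ∧ dy ∧ dw
  d(2*w^2 + 2*w*y + x*z) includes (∂/∂z)(2*w^2 + 2*w*y + x*z) dz = (x) dz, which multiplied by dy ∧ dw gives (-x) dy ∧ dz ∧ dw
Collecting like 3-forms: d(omega) = (z) dx ∧ dy ∧ dw + (-x) dy ∧ dz ∧ dw.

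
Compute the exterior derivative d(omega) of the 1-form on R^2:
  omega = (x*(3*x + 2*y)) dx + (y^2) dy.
d(omega) = (-2*x) dx ∧ dy

For a 1-form omega = sum_i f_i dx_i, the exterior derivative is
  d(omega) = sum_{i < j} (∂f_j/∂x_i - ∂f_i/∂x_j) dx_i ∧ dx_j.
  coefficient of dx ∧ dy: ∂f_2/∂x - ∂f_1/∂y = ∂(y^2)/∂x - ∂(x*(3*x + 2*y))/∂y = -2*x
Assembling: d(omega) = (-2*x) dx ∧ dy.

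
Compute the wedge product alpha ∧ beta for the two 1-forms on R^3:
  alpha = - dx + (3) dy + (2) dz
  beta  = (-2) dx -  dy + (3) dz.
alpha ∧ beta = (7) dx ∧ dy + (1) dx ∧ dz + (11) dy ∧ dz

Distribute the wedge, using dx_i ∧ dx_j = -dx_j ∧ dx_i and dx_i ∧ dx_i = 0. For each pair (i, j) with i < j, the coefficient of dx_i ∧ dx_j in alpha ∧ beta is (alpha_i * beta_j - alpha_j * beta_i). Collecting: alpha ∧ beta = (7) dx ∧ dy + (1) dx ∧ dz + (11) dy ∧ dz.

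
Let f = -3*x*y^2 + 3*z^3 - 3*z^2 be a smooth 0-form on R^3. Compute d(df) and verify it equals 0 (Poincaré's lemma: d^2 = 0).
d(df) = 0

Step 1: df = sum_i (∂f/∂x_i) dx_i = (-3*y^2) dx + (-6*x*y) dy + (3*z*(3*z - 2)) dz.
Step 2: Apply d again. Using the 1-form formula, the coefficient of dx ∧ dy in d(df) is ∂^2 f/∂x ∂y - ∂^2 f/∂y ∂x = (-6*y) - (-6*y) = 0 (equality of mixed partials for smooth f).
Similarly for dx ∧ dz and dy ∧ dz — all coefficients vanish. So d(df) = 0.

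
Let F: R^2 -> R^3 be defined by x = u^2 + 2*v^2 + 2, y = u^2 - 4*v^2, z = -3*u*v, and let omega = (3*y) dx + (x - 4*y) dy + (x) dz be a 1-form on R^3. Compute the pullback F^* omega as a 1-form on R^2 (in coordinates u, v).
F^* omega = (-3*u^2*v + 12*u*v^2 + 4*u - 6*v^3 - 6*v) du + (-3*u^3 + 36*u^2*v - 6*u*v^2 - 6*u - 192*v^3 - 16*v) dv

Using F^*(f dg) = (f ∘ F) d(g ∘ F), substitute each coordinate x_i by F_i(u, v) in f_i, and replace dx_i by d F_i = (∂F_i/∂u) du + (∂F_i/∂v) dv.
  For the x component: f_1(F) = 3*u^2 - 12*v^2; d F_1 = (2*u) du + (4*v) dv
  For the y component: f_2(F) = -3*u^2 + 18*v^2 + 2; d F_2 = (2*u) du + (-8*v) dv
  For the z component: f_3(F) = u^2 + 2*v^2 + 2; d F_3 = (-3*v) du + (-3*u) dv
Combining and collecting du, dv coefficients:
  coeff of du: -3*u^2*v + 12*u*v^2 + 4*u - 6*v^3 - 6*v
  coeff of dv: -3*u^3 + 36*u^2*v - 6*u*v^2 - 6*u - 192*v^3 - 16*v
F^* omega = (-3*u^2*v + 12*u*v^2 + 4*u - 6*v^3 - 6*v) du + (-3*u^3 + 36*u^2*v - 6*u*v^2 - 6*u - 192*v^3 - 16*v) dv.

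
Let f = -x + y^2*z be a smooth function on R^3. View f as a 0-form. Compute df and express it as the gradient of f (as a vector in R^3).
df = (-1) dx + (2*y*z) dy + (y^2) dz; grad f = (-1, 2*y*z, y^2)

For a 0-form f, d f = (∂f/∂x) dx + (∂f/∂y) dy + (∂f/∂z) dz. The components of the vector representation are exactly the entries of grad f in Cartesian coordinates:
  ∂f/∂x = -1
  ∂f/∂y = 2*y*z
  ∂f/∂z = y^2.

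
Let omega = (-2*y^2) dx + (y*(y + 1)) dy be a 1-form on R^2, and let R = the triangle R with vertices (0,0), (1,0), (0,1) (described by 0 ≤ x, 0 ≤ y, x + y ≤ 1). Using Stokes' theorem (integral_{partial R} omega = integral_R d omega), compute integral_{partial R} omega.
integral_(partial R) omega = 2/3

Stokes: integral_partial_R omega = integral_R d omega with d omega = (∂Q/∂x - ∂P/∂y) dx ∧ dy.
  ∂Q/∂x = 0
  ∂P/∂y = -4*y
  integrand = ∂Q/∂x - ∂P/∂y = 4*y.
Integrating over R: integral_0^1 integral_0^{1-x} (4*y) dy dx = 2/3.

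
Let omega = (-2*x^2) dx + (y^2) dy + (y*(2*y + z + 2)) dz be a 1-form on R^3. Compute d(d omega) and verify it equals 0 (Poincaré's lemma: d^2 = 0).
d(d omega) = 0

Step 1: d omega = sum_{i<j} (∂f_j/∂x_i - ∂f_i/∂x_j) dx_i ∧ dx_j:
  coeff of dx ∧ dy: 0
  coeff of dx ∧ dz: 0
  coeff of dy ∧ dz: 4*y + z + 2
Step 2: Apply d again to each 2-form coefficient. The only possible 3-form in R^3 is dx ∧ dy ∧ dz, with coefficient
  ∂(coeff of dy∧dz)/∂x - ∂(coeff of dx∧dz)/∂y + ∂(coeff of dx∧dy)/∂z
  = ∂/∂x (4*y + z + 2) - ∂/∂y (0) + ∂/∂z (0).
Each of these terms simplifies to sums of mixed partials that cancel in pairs. The result is 0 (by equality of mixed partials for smooth functions — Schwarz / Clairaut).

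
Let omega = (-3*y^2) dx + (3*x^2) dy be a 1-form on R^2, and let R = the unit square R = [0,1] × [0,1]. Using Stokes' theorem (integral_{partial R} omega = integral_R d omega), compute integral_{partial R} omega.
integral_(partial R) omega = 6

Stokes: integral_partial_R omega = integral_R d omega with d omega = (∂Q/∂x - ∂P/∂y) dx ∧ dy.
  ∂Q/∂x = 6*x
  ∂P/∂y = -6*y
  integrand = ∂Q/∂x - ∂P/∂y = 6*x + 6*y.
Integrating over R: integral_0^1 integral_0^1 (6*x + 6*y) dx dy = 6.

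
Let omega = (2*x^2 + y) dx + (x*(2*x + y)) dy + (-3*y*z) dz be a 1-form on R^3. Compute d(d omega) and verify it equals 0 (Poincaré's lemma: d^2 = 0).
d(d omega) = 0

Step 1: d omega = sum_{i<j} (∂f_j/∂x_i - ∂f_i/∂x_j) dx_i ∧ dx_j:
  coeff of dx ∧ dy: 4*x + y - 1
  coeff of dx ∧ dz: 0
  coeff of dy ∧ dz: -3*z
Step 2: Apply d again to each 2-form coefficient. The only possible 3-form in R^3 is dx ∧ dy ∧ dz, with coefficient
  ∂(coeff of dy∧dz)/∂x - ∂(coeff of dx∧dz)/∂y + ∂(coeff of dx∧dy)/∂z
  = ∂/∂x (-3*z) - ∂/∂y (0) + ∂/∂z (4*x + y - 1).
Each of these terms simplifies to sums of mixed partials that cancel in pairs. The result is 0 (by equality of mixed partials for smooth functions — Schwarz / Clairaut).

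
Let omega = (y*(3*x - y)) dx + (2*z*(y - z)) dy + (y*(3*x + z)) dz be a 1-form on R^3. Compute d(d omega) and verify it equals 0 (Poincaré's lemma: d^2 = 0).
d(d omega) = 0

Step 1: d omega = sum_{i<j} (∂f_j/∂x_i - ∂f_i/∂x_j) dx_i ∧ dx_j:
  coeff of dx ∧ dy: -3*x + 2*y
  coeff of dx ∧ dz: 3*y
  coeff of dy ∧ dz: 3*x - 2*y + 5*z
Step 2: Apply d again to each 2-form coefficient. The only possible 3-form in R^3 is dx ∧ dy ∧ dz, with coefficient
  ∂(coeff of dy∧dz)/∂x - ∂(coeff of dx∧dz)/∂y + ∂(coeff of dx∧dy)/∂z
  = ∂/∂x (3*x - 2*y + 5*z) - ∂/∂y (3*y) + ∂/∂z (-3*x + 2*y).
Each of these terms simplifies to sums of mixed partials that cancel in pairs. The result is 0 (by equality of mixed partials for smooth functions — Schwarz / Clairaut).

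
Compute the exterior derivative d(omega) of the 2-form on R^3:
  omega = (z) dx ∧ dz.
d(omega) = 0

For a 2-form omega = sum_{i<j} g_{ij} dx_i ∧ dx_j, the exterior derivative is
  d(omega) = sum_{i<j} d(g_{ij}) ∧ dx_i ∧ dx_j = sum_{i<j, k} (∂g_{ij}/∂x_k) dx_k ∧ dx_i ∧ dx_j.
Expand each term, using dx_k ∧ dx_i ∧ dx_j = sgn(permutation) dx_{(a)} ∧ dx_{(b)} ∧ dx_{(c)} with (a < b < c) sorted:

Collecting like 3-forms: d(omega) = 0.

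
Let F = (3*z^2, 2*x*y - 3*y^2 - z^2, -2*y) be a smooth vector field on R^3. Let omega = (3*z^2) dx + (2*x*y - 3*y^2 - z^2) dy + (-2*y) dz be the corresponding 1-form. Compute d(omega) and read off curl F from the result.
d(omega) = (2*z - 2) dy ∧ dz + (6*z) dz ∧ dx + (2*y) dx ∧ dy; curl F = (2*z - 2, 6*z, 2*y)

d omega = sum_{i<j} (∂f_j/∂x_i - ∂f_i/∂x_j) dx_i ∧ dx_j. Under the identification (dy ∧ dz, dz ∧ dx, dx ∧ dy) ↔ (e_x, e_y, e_z), the coefficients are exactly the components of curl F. Compute:
  ∂R/∂y - ∂Q/∂z = (-2) - (-2*z) = 2*z - 2
  ∂P/∂z - ∂R/∂x = (6*z) - (0) = 6*z
  ∂Q/∂x - ∂P/∂y = (2*y) - (0) = 2*y.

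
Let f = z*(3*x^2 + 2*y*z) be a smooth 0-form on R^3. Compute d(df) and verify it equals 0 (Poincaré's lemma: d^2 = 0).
d(df) = 0

Step 1: df = sum_i (∂f/∂x_i) dx_i = (6*x*z) dx + (2*z^2) dy + (3*x^2 + 4*y*z) dz.
Step 2: Apply d again. Using the 1-form formula, the coefficient of dx ∧ dy in d(df) is ∂^2 f/∂x ∂y - ∂^2 f/∂y ∂x = (0) - (0) = 0 (equality of mixed partials for smooth f).
Similarly for dx ∧ dz and dy ∧ dz — all coefficients vanish. So d(df) = 0.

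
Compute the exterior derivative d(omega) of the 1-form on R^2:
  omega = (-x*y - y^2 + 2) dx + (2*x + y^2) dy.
d(omega) = (x + 2*y + 2) dx ∧ dy

For a 1-form omega = sum_i f_i dx_i, the exterior derivative is
  d(omega) = sum_{i < j} (∂f_j/∂x_i - ∂f_i/∂x_j) dx_i ∧ dx_j.
  coefficient of dx ∧ dy: ∂f_2/∂x - ∂f_1/∂y = ∂(2*x + y^2)/∂x - ∂(-x*y - y^2 + 2)/∂y = x + 2*y + 2
Assembling: d(omega) = (x + 2*y + 2) dx ∧ dy.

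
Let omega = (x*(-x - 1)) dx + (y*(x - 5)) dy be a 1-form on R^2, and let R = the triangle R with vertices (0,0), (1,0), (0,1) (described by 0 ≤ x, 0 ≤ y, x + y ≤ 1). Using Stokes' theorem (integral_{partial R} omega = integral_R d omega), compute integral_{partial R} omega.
integral_(partial R) omega = 1/6

Stokes: integral_partial_R omega = integral_R d omega with d omega = (∂Q/∂x - ∂P/∂y) dx ∧ dy.
  ∂Q/∂x = y
  ∂P/∂y = 0
  integrand = ∂Q/∂x - ∂P/∂y = y.
Integrating over R: integral_0^1 integral_0^{1-x} (y) dy dx = 1/6.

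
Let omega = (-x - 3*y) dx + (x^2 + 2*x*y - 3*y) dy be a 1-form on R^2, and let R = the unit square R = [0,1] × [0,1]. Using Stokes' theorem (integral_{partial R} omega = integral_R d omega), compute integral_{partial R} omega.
integral_(partial R) omega = 5

Stokes: integral_partial_R omega = integral_R d omega with d omega = (∂Q/∂x - ∂P/∂y) dx ∧ dy.
  ∂Q/∂x = 2*x + 2*y
  ∂P/∂y = -3
  integrand = ∂Q/∂x - ∂P/∂y = 2*x + 2*y + 3.
Integrating over R: integral_0^1 integral_0^1 (2*x + 2*y + 3) dx dy = 5.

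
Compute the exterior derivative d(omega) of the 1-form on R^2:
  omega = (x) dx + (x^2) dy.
d(omega) = (2*x) dx ∧ dy

For a 1-form omega = sum_i f_i dx_i, the exterior derivative is
  d(omega) = sum_{i < j} (∂f_j/∂x_i - ∂f_i/∂x_j) dx_i ∧ dx_j.
  coefficient of dx ∧ dy: ∂f_2/∂x - ∂f_1/∂y = ∂(x^2)/∂x - ∂(x)/∂y = 2*x
Assembling: d(omega) = (2*x) dx ∧ dy.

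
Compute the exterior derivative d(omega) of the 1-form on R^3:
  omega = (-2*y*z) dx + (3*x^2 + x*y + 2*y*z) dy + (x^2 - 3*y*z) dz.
d(omega) = (6*x + y + 2*z) dx ∧ dy + (2*x + 2*y) dx ∧ dz + (-2*y - 3*z) dy ∧ dz

For a 1-form omega = sum_i f_i dx_i, the exterior derivative is
  d(omega) = sum_{i < j} (∂f_j/∂x_i - ∂f_i/∂x_j) dx_i ∧ dx_j.
  coefficient of dx ∧ dy: ∂f_2/∂x - ∂f_1/∂y = ∂(3*x^2 + x*y + 2*y*z)/∂x - ∂(-2*y*z)/∂y = 6*x + y + 2*z
  coefficient of dx ∧ dz: ∂f_3/∂x - ∂f_1/∂z = ∂(x^2 - 3*y*z)/∂x - ∂(-2*y*z)/∂z = 2*x + 2*y
  coefficient of dy ∧ dz: ∂f_3/∂y - ∂f_2/∂z = ∂(x^2 - 3*y*z)/∂y - ∂(3*x^2 + x*y + 2*y*z)/∂z = -2*y - 3*z
Assembling: d(omega) = (6*x + y + 2*z) dx ∧ dy + (2*x + 2*y) dx ∧ dz + (-2*y - 3*z) dy ∧ dz.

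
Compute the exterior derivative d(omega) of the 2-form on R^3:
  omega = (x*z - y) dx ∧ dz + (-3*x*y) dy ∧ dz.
d(omega) = (1 - 3*y) dx ∧ dy ∧ dz

For a 2-form omega = sum_{i<j} g_{ij} dx_i ∧ dx_j, the exterior derivative is
  d(omega) = sum_{i<j} d(g_{ij}) ∧ dx_i ∧ dx_j = sum_{i<j, k} (∂g_{ij}/∂x_k) dx_k ∧ dx_i ∧ dx_j.
Expand each term, using dx_k ∧ dx_i ∧ dx_j = sgn(permutation) dx_{(a)} ∧ dx_{(b)} ∧ dx_{(c)} with (a < b < c) sorted:
  d(x*z - y) includes (∂/∂y)(x*z - y) dy = (-1) dy, which multiplied by dx ∧ dz gives (1) dx ∧ dy ∧ dz
  d(-3*x*y) includes (∂/∂x)(-3*x*y) dx = (-3*y) dx, which multiplied by dy ∧ dz gives (-3*y) dx ∧ dy ∧ dz
Collecting like 3-forms: d(omega) = (1 - 3*y) dx ∧ dy ∧ dz.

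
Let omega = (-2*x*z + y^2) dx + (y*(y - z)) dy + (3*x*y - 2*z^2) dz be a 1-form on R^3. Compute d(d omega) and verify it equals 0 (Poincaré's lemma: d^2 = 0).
d(d omega) = 0

Step 1: d omega = sum_{i<j} (∂f_j/∂x_i - ∂f_i/∂x_j) dx_i ∧ dx_j:
  coeff of dx ∧ dy: -2*y
  coeff of dx ∧ dz: 2*x + 3*y
  coeff of dy ∧ dz: 3*x + y
Step 2: Apply d again to each 2-form coefficient. The only possible 3-form in R^3 is dx ∧ dy ∧ dz, with coefficient
  ∂(coeff of dy∧dz)/∂x - ∂(coeff of dx∧dz)/∂y + ∂(coeff of dx∧dy)/∂z
  = ∂/∂x (3*x + y) - ∂/∂y (2*x + 3*y) + ∂/∂z (-2*y).
Each of these terms simplifies to sums of mixed partials that cancel in pairs. The result is 0 (by equality of mixed partials for smooth functions — Schwarz / Clairaut).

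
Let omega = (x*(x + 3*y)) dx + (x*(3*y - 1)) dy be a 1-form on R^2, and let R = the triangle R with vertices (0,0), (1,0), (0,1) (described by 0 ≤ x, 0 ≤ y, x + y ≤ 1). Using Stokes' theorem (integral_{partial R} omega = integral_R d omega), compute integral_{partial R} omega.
integral_(partial R) omega = -1/2

Stokes: integral_partial_R omega = integral_R d omega with d omega = (∂Q/∂x - ∂P/∂y) dx ∧ dy.
  ∂Q/∂x = 3*y - 1
  ∂P/∂y = 3*x
  integrand = ∂Q/∂x - ∂P/∂y = -3*x + 3*y - 1.
Integrating over R: integral_0^1 integral_0^{1-x} (-3*x + 3*y - 1) dy dx = -1/2.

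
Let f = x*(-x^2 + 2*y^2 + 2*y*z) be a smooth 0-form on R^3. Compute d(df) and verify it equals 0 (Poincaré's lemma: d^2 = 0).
d(df) = 0

Step 1: df = sum_i (∂f/∂x_i) dx_i = (-3*x^2 + 2*y^2 + 2*y*z) dx + (2*x*(2*y + z)) dy + (2*x*y) dz.
Step 2: Apply d again. Using the 1-form formula, the coefficient of dx ∧ dy in d(df) is ∂^2 f/∂x ∂y - ∂^2 f/∂y ∂x = (4*y + 2*z) - (4*y + 2*z) = 0 (equality of mixed partials for smooth f).
Similarly for dx ∧ dz and dy ∧ dz — all coefficients vanish. So d(df) = 0.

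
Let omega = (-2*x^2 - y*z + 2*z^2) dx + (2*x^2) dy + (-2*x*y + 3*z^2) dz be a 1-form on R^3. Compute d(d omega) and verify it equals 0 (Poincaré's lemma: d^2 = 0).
d(d omega) = 0

Step 1: d omega = sum_{i<j} (∂f_j/∂x_i - ∂f_i/∂x_j) dx_i ∧ dx_j:
  coeff of dx ∧ dy: 4*x + z
  coeff of dx ∧ dz: -y - 4*z
  coeff of dy ∧ dz: -2*x
Step 2: Apply d again to each 2-form coefficient. The only possible 3-form in R^3 is dx ∧ dy ∧ dz, with coefficient
  ∂(coeff of dy∧dz)/∂x - ∂(coeff of dx∧dz)/∂y + ∂(coeff of dx∧dy)/∂z
  = ∂/∂x (-2*x) - ∂/∂y (-y - 4*z) + ∂/∂z (4*x + z).
Each of these terms simplifies to sums of mixed partials that cancel in pairs. The result is 0 (by equality of mixed partials for smooth functions — Schwarz / Clairaut).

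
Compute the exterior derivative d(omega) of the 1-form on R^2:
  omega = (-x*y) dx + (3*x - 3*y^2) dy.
d(omega) = (x + 3) dx ∧ dy

For a 1-form omega = sum_i f_i dx_i, the exterior derivative is
  d(omega) = sum_{i < j} (∂f_j/∂x_i - ∂f_i/∂x_j) dx_i ∧ dx_j.
  coefficient of dx ∧ dy: ∂f_2/∂x - ∂f_1/∂y = ∂(3*x - 3*y^2)/∂x - ∂(-x*y)/∂y = x + 3
Assembling: d(omega) = (x + 3) dx ∧ dy.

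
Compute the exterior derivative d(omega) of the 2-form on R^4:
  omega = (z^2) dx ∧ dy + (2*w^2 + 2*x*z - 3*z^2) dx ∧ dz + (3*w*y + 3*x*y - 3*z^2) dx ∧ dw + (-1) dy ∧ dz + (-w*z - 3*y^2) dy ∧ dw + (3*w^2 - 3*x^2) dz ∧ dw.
d(omega) = (2*z) dx ∧ dy ∧ dz + (4*w - 6*x + 6*z) dx ∧ dz ∧ dw + (-3*w - 3*x) dx ∧ dy ∧ dw + (w) dy ∧ dz ∧ dw

For a 2-form omega = sum_{i<j} g_{ij} dx_i ∧ dx_j, the exterior derivative is
  d(omega) = sum_{i<j} d(g_{ij}) ∧ dx_i ∧ dx_j = sum_{i<j, k} (∂g_{ij}/∂x_k) dx_k ∧ dx_i ∧ dx_j.
Expand each term, using dx_k ∧ dx_i ∧ dx_j = sgn(permutation) dx_{(a)} ∧ dx_{(b)} ∧ dx_{(c)} with (a < b < c) sorted:
  d(z^2) includes (∂/∂z)(z^2) dz = (2*z) dz, which multiplied by dx ∧ dy gives (2*z) dx ∧ dy ∧ dz
  d(2*w^2 + 2*x*z - 3*z^2) includes (∂/∂w)(2*w^2 + 2*x*z - 3*z^2) dw = (4*w) dw, which multiplied by dx ∧ dz gives (4*w) dx ∧ dz ∧ dw
  d(3*w*y + 3*x*y - 3*z^2) includes (∂/∂y)(3*w*y + 3*x*y - 3*z^2) dy = (3*w + 3*x) dy, which multiplied by dx ∧ dw gives (-3*w - 3*x) dx ∧ dy ∧ dw
  d(3*w*y + 3*x*y - 3*z^2) includes (∂/∂z)(3*w*y + 3*x*y - 3*z^2) dz = (-6*z) dz, which multiplied by dx ∧ dw gives (6*z) dx ∧ dz ∧ dw
  d(-w*z - 3*y^2) includes (∂/∂z)(-w*z - 3*y^2) dz = (-w) dz, which multiplied by dy ∧ dw gives (w) dy ∧ dz ∧ dw
  d(3*w^2 - 3*x^2) includes (∂/∂x)(3*w^2 - 3*x^2) dx = (-6*x) dx, which multiplied by dz ∧ dw gives (-6*x) dx ∧ dz ∧ dw
Collecting like 3-forms: d(omega) = (2*z) dx ∧ dy ∧ dz + (4*w - 6*x + 6*z) dx ∧ dz ∧ dw + (-3*w - 3*x) dx ∧ dy ∧ dw + (w) dy ∧ dz ∧ dw.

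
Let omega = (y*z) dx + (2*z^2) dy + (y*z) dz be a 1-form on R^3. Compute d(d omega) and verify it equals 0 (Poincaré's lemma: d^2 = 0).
d(d omega) = 0

Step 1: d omega = sum_{i<j} (∂f_j/∂x_i - ∂f_i/∂x_j) dx_i ∧ dx_j:
  coeff of dx ∧ dy: -z
  coeff of dx ∧ dz: -y
  coeff of dy ∧ dz: -3*z
Step 2: Apply d again to each 2-form coefficient. The only possible 3-form in R^3 is dx ∧ dy ∧ dz, with coefficient
  ∂(coeff of dy∧dz)/∂x - ∂(coeff of dx∧dz)/∂y + ∂(coeff of dx∧dy)/∂z
  = ∂/∂x (-3*z) - ∂/∂y (-y) + ∂/∂z (-z).
Each of these terms simplifies to sums of mixed partials that cancel in pairs. The result is 0 (by equality of mixed partials for smooth functions — Schwarz / Clairaut).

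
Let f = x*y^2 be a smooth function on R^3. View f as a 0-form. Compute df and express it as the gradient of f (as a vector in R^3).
df = (y^2) dx + (2*x*y) dy + (0) dz; grad f = (y^2, 2*x*y, 0)

For a 0-form f, d f = (∂f/∂x) dx + (∂f/∂y) dy + (∂f/∂z) dz. The components of the vector representation are exactly the entries of grad f in Cartesian coordinates:
  ∂f/∂x = y^2
  ∂f/∂y = 2*x*y
  ∂f/∂z = 0.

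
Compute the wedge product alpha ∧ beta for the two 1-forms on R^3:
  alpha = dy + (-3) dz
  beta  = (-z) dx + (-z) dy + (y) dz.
alpha ∧ beta = (z) dx ∧ dy + (y - 3*z) dy ∧ dz + (-3*z) dx ∧ dz

Distribute the wedge, using dx_i ∧ dx_j = -dx_j ∧ dx_i and dx_i ∧ dx_i = 0. For each pair (i, j) with i < j, the coefficient of dx_i ∧ dx_j in alpha ∧ beta is (alpha_i * beta_j - alpha_j * beta_i). Collecting: alpha ∧ beta = (z) dx ∧ dy + (y - 3*z) dy ∧ dz + (-3*z) dx ∧ dz.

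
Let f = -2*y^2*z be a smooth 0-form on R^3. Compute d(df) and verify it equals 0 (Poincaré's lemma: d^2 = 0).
d(df) = 0

Step 1: df = sum_i (∂f/∂x_i) dx_i = (0) dx + (-4*y*z) dy + (-2*y^2) dz.
Step 2: Apply d again. Using the 1-form formula, the coefficient of dx ∧ dy in d(df) is ∂^2 f/∂x ∂y - ∂^2 f/∂y ∂x = (0) - (0) = 0 (equality of mixed partials for smooth f).
Similarly for dx ∧ dz and dy ∧ dz — all coefficients vanish. So d(df) = 0.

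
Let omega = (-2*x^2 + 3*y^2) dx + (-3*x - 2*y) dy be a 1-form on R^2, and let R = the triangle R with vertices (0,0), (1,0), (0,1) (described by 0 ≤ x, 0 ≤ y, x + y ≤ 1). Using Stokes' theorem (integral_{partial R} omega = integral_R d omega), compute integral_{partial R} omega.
integral_(partial R) omega = -5/2

Stokes: integral_partial_R omega = integral_R d omega with d omega = (∂Q/∂x - ∂P/∂y) dx ∧ dy.
  ∂Q/∂x = -3
  ∂P/∂y = 6*y
  integrand = ∂Q/∂x - ∂P/∂y = -6*y - 3.
Integrating over R: integral_0^1 integral_0^{1-x} (-6*y - 3) dy dx = -5/2.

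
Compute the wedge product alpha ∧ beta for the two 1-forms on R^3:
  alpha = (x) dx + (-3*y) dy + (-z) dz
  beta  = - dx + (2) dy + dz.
alpha ∧ beta = (2*x - 3*y) dx ∧ dy + (x - z) dx ∧ dz + (-3*y + 2*z) dy ∧ dz

Distribute the wedge, using dx_i ∧ dx_j = -dx_j ∧ dx_i and dx_i ∧ dx_i = 0. For each pair (i, j) with i < j, the coefficient of dx_i ∧ dx_j in alpha ∧ beta is (alpha_i * beta_j - alpha_j * beta_i). Collecting: alpha ∧ beta = (2*x - 3*y) dx ∧ dy + (x - z) dx ∧ dz + (-3*y + 2*z) dy ∧ dz.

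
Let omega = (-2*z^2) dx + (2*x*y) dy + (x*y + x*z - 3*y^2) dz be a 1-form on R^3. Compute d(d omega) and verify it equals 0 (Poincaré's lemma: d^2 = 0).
d(d omega) = 0

Step 1: d omega = sum_{i<j} (∂f_j/∂x_i - ∂f_i/∂x_j) dx_i ∧ dx_j:
  coeff of dx ∧ dy: 2*y
  coeff of dx ∧ dz: y + 5*z
  coeff of dy ∧ dz: x - 6*y
Step 2: Apply d again to each 2-form coefficient. The only possible 3-form in R^3 is dx ∧ dy ∧ dz, with coefficient
  ∂(coeff of dy∧dz)/∂x - ∂(coeff of dx∧dz)/∂y + ∂(coeff of dx∧dy)/∂z
  = ∂/∂x (x - 6*y) - ∂/∂y (y + 5*z) + ∂/∂z (2*y).
Each of these terms simplifies to sums of mixed partials that cancel in pairs. The result is 0 (by equality of mixed partials for smooth functions — Schwarz / Clairaut).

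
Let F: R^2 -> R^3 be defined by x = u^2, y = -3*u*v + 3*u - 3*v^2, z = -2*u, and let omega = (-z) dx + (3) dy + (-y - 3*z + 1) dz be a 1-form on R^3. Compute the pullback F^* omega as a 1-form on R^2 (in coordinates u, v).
F^* omega = (4*u^2 - 6*u*v - 6*u - 6*v^2 - 9*v + 7) du + (-9*u - 18*v) dv

Using F^*(f dg) = (f ∘ F) d(g ∘ F), substitute each coordinate x_i by F_i(u, v) in f_i, and replace dx_i by d F_i = (∂F_i/∂u) du + (∂F_i/∂v) dv.
  For the x component: f_1(F) = 2*u; d F_1 = (2*u) du + (0) dv
  For the y component: f_2(F) = 3; d F_2 = (3 - 3*v) du + (-3*u - 6*v) dv
  For the z component: f_3(F) = 3*u*v + 3*u + 3*v^2 + 1; d F_3 = (-2) du + (0) dv
Combining and collecting du, dv coefficients:
  coeff of du: 4*u^2 - 6*u*v - 6*u - 6*v^2 - 9*v + 7
  coeff of dv: -9*u - 18*v
F^* omega = (4*u^2 - 6*u*v - 6*u - 6*v^2 - 9*v + 7) du + (-9*u - 18*v) dv.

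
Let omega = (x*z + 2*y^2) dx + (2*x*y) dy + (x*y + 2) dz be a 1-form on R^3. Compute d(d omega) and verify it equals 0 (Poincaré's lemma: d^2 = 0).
d(d omega) = 0

Step 1: d omega = sum_{i<j} (∂f_j/∂x_i - ∂f_i/∂x_j) dx_i ∧ dx_j:
  coeff of dx ∧ dy: -2*y
  coeff of dx ∧ dz: -x + y
  coeff of dy ∧ dz: x
Step 2: Apply d again to each 2-form coefficient. The only possible 3-form in R^3 is dx ∧ dy ∧ dz, with coefficient
  ∂(coeff of dy∧dz)/∂x - ∂(coeff of dx∧dz)/∂y + ∂(coeff of dx∧dy)/∂z
  = ∂/∂x (x) - ∂/∂y (-x + y) + ∂/∂z (-2*y).
Each of these terms simplifies to sums of mixed partials that cancel in pairs. The result is 0 (by equality of mixed partials for smooth functions — Schwarz / Clairaut).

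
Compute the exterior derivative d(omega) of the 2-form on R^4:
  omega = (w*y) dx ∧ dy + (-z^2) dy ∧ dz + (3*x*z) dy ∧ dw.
d(omega) = (y + 3*z) dx ∧ dy ∧ dw + (-3*x) dy ∧ dz ∧ dw

For a 2-form omega = sum_{i<j} g_{ij} dx_i ∧ dx_j, the exterior derivative is
  d(omega) = sum_{i<j} d(g_{ij}) ∧ dx_i ∧ dx_j = sum_{i<j, k} (∂g_{ij}/∂x_k) dx_k ∧ dx_i ∧ dx_j.
Expand each term, using dx_k ∧ dx_i ∧ dx_j = sgn(permutation) dx_{(a)} ∧ dx_{(b)} ∧ dx_{(c)} with (a < b < c) sorted:
  d(w*y) includes (∂/∂w)(w*y) dw = (y) dw, which multiplied by dx ∧ dy gives (y) dx ∧ dy ∧ dw
  d(3*x*z) includes (∂/∂x)(3*x*z) dx = (3*z) dx, which multiplied by dy ∧ dw gives (3*z) dx ∧ dy ∧ dw
  d(3*x*z) includes (∂/∂z)(3*x*z) dz = (3*x) dz, which multiplied by dy ∧ dw gives (-3*x) dy ∧ dz ∧ dw
Collecting like 3-forms: d(omega) = (y + 3*z) dx ∧ dy ∧ dw + (-3*x) dy ∧ dz ∧ dw.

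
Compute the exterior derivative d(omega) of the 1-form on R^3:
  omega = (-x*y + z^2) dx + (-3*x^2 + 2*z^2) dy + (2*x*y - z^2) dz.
d(omega) = (-5*x) dx ∧ dy + (2*y - 2*z) dx ∧ dz + (2*x - 4*z) dy ∧ dz

For a 1-form omega = sum_i f_i dx_i, the exterior derivative is
  d(omega) = sum_{i < j} (∂f_j/∂x_i - ∂f_i/∂x_j) dx_i ∧ dx_j.
  coefficient of dx ∧ dy: ∂f_2/∂x - ∂f_1/∂y = ∂(-3*x^2 + 2*z^2)/∂x - ∂(-x*y + z^2)/∂y = -5*x
  coefficient of dx ∧ dz: ∂f_3/∂x - ∂f_1/∂z = ∂(2*x*y - z^2)/∂x - ∂(-x*y + z^2)/∂z = 2*y - 2*z
  coefficient of dy ∧ dz: ∂f_3/∂y - ∂f_2/∂z = ∂(2*x*y - z^2)/∂y - ∂(-3*x^2 + 2*z^2)/∂z = 2*x - 4*z
Assembling: d(omega) = (-5*x) dx ∧ dy + (2*y - 2*z) dx ∧ dz + (2*x - 4*z) dy ∧ dz.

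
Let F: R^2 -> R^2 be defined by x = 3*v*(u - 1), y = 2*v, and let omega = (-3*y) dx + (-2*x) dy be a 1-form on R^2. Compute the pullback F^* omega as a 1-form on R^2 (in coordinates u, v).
F^* omega = (-18*v^2) du + (30*v*(1 - u)) dv

Using F^*(f dg) = (f ∘ F) d(g ∘ F), substitute each coordinate x_i by F_i(u, v) in f_i, and replace dx_i by d F_i = (∂F_i/∂u) du + (∂F_i/∂v) dv.
  For the x component: f_1(F) = -6*v; d F_1 = (3*v) du + (3*u - 3) dv
  For the y component: f_2(F) = 6*v*(1 - u); d F_2 = (0) du + (2) dv
Combining and collecting du, dv coefficients:
  coeff of du: -18*v^2
  coeff of dv: 30*v*(1 - u)
F^* omega = (-18*v^2) du + (30*v*(1 - u)) dv.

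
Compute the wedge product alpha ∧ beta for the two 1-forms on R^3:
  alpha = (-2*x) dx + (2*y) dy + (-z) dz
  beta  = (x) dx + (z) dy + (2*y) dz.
alpha ∧ beta = (-2*x*(y + z)) dx ∧ dy + (x*(-4*y + z)) dx ∧ dz + (4*y^2 + z^2) dy ∧ dz

Distribute the wedge, using dx_i ∧ dx_j = -dx_j ∧ dx_i and dx_i ∧ dx_i = 0. For each pair (i, j) with i < j, the coefficient of dx_i ∧ dx_j in alpha ∧ beta is (alpha_i * beta_j - alpha_j * beta_i). Collecting: alpha ∧ beta = (-2*x*(y + z)) dx ∧ dy + (x*(-4*y + z)) dx ∧ dz + (4*y^2 + z^2) dy ∧ dz.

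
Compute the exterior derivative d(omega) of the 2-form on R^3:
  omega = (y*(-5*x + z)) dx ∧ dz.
d(omega) = (5*x - z) dx ∧ dy ∧ dz

For a 2-form omega = sum_{i<j} g_{ij} dx_i ∧ dx_j, the exterior derivative is
  d(omega) = sum_{i<j} d(g_{ij}) ∧ dx_i ∧ dx_j = sum_{i<j, k} (∂g_{ij}/∂x_k) dx_k ∧ dx_i ∧ dx_j.
Expand each term, using dx_k ∧ dx_i ∧ dx_j = sgn(permutation) dx_{(a)} ∧ dx_{(b)} ∧ dx_{(c)} with (a < b < c) sorted:
  d(y*(-5*x + z)) includes (∂/∂y)(y*(-5*x + z)) dy = (-5*x + z) dy, which multiplied by dx ∧ dz gives (5*x - z) dx ∧ dy ∧ dz
Collecting like 3-forms: d(omega) = (5*x - z) dx ∧ dy ∧ dz.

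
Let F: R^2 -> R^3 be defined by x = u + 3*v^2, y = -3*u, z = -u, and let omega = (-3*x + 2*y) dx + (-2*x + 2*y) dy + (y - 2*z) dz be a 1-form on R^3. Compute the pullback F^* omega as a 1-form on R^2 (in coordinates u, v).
F^* omega = (16*u + 9*v^2) du + (54*v*(-u - v^2)) dv

Using F^*(f dg) = (f ∘ F) d(g ∘ F), substitute each coordinate x_i by F_i(u, v) in f_i, and replace dx_i by d F_i = (∂F_i/∂u) du + (∂F_i/∂v) dv.
  For the x component: f_1(F) = -9*u - 9*v^2; d F_1 = (1) du + (6*v) dv
  For the y component: f_2(F) = -8*u - 6*v^2; d F_2 = (-3) du + (0) dv
  For the z component: f_3(F) = -u; d F_3 = (-1) du + (0) dv
Combining and collecting du, dv coefficients:
  coeff of du: 16*u + 9*v^2
  coeff of dv: 54*v*(-u - v^2)
F^* omega = (16*u + 9*v^2) du + (54*v*(-u - v^2)) dv.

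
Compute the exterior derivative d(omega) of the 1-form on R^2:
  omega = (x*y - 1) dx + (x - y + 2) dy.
d(omega) = (1 - x) dx ∧ dy

For a 1-form omega = sum_i f_i dx_i, the exterior derivative is
  d(omega) = sum_{i < j} (∂f_j/∂x_i - ∂f_i/∂x_j) dx_i ∧ dx_j.
  coefficient of dx ∧ dy: ∂f_2/∂x - ∂f_1/∂y = ∂(x - y + 2)/∂x - ∂(x*y - 1)/∂y = 1 - x
Assembling: d(omega) = (1 - x) dx ∧ dy.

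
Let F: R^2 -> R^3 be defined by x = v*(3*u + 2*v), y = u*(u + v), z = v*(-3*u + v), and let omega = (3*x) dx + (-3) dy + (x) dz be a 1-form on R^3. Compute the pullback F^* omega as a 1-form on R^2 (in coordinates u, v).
F^* omega = (18*u*v^2 - 6*u + 12*v^3 - 3*v) du + (18*u^2*v + 54*u*v^2 - 3*u + 28*v^3) dv

Using F^*(f dg) = (f ∘ F) d(g ∘ F), substitute each coordinate x_i by F_i(u, v) in f_i, and replace dx_i by d F_i = (∂F_i/∂u) du + (∂F_i/∂v) dv.
  For the x component: f_1(F) = 3*v*(3*u + 2*v); d F_1 = (3*v) du + (3*u + 4*v) dv
  For the y component: f_2(F) = -3; d F_2 = (2*u + v) du + (u) dv
  For the z component: f_3(F) = v*(3*u + 2*v); d F_3 = (-3*v) du + (-3*u + 2*v) dv
Combining and collecting du, dv coefficients:
  coeff of du: 18*u*v^2 - 6*u + 12*v^3 - 3*v
  coeff of dv: 18*u^2*v + 54*u*v^2 - 3*u + 28*v^3
F^* omega = (18*u*v^2 - 6*u + 12*v^3 - 3*v) du + (18*u^2*v + 54*u*v^2 - 3*u + 28*v^3) dv.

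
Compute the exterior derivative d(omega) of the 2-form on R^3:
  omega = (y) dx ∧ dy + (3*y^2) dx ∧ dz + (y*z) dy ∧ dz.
d(omega) = (-6*y) dx ∧ dy ∧ dz

For a 2-form omega = sum_{i<j} g_{ij} dx_i ∧ dx_j, the exterior derivative is
  d(omega) = sum_{i<j} d(g_{ij}) ∧ dx_i ∧ dx_j = sum_{i<j, k} (∂g_{ij}/∂x_k) dx_k ∧ dx_i ∧ dx_j.
Expand each term, using dx_k ∧ dx_i ∧ dx_j = sgn(permutation) dx_{(a)} ∧ dx_{(b)} ∧ dx_{(c)} with (a < b < c) sorted:
  d(3*y^2) includes (∂/∂y)(3*y^2) dy = (6*y) dy, which multiplied by dx ∧ dz gives (-6*y) dx ∧ dy ∧ dz
Collecting like 3-forms: d(omega) = (-6*y) dx ∧ dy ∧ dz.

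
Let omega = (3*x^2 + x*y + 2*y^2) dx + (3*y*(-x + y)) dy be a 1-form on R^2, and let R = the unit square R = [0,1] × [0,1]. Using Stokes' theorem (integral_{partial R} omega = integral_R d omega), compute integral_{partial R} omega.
integral_(partial R) omega = -4

Stokes: integral_partial_R omega = integral_R d omega with d omega = (∂Q/∂x - ∂P/∂y) dx ∧ dy.
  ∂Q/∂x = -3*y
  ∂P/∂y = x + 4*y
  integrand = ∂Q/∂x - ∂P/∂y = -x - 7*y.
Integrating over R: integral_0^1 integral_0^1 (-x - 7*y) dx dy = -4.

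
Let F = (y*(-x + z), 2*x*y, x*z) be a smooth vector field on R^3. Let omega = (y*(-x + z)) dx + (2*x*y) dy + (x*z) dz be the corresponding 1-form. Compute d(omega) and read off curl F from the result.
d(omega) = (0) dy ∧ dz + (y - z) dz ∧ dx + (x + 2*y - z) dx ∧ dy; curl F = (0, y - z, x + 2*y - z)

d omega = sum_{i<j} (∂f_j/∂x_i - ∂f_i/∂x_j) dx_i ∧ dx_j. Under the identification (dy ∧ dz, dz ∧ dx, dx ∧ dy) ↔ (e_x, e_y, e_z), the coefficients are exactly the components of curl F. Compute:
  ∂R/∂y - ∂Q/∂z = (0) - (0) = 0
  ∂P/∂z - ∂R/∂x = (y) - (z) = y - z
  ∂Q/∂x - ∂P/∂y = (2*y) - (-x + z) = x + 2*y - z.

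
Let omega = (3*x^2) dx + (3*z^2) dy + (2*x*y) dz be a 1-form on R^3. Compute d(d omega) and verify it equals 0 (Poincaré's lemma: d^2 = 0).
d(d omega) = 0

Step 1: d omega = sum_{i<j} (∂f_j/∂x_i - ∂f_i/∂x_j) dx_i ∧ dx_j:
  coeff of dx ∧ dy: 0
  coeff of dx ∧ dz: 2*y
  coeff of dy ∧ dz: 2*x - 6*z
Step 2: Apply d again to each 2-form coefficient. The only possible 3-form in R^3 is dx ∧ dy ∧ dz, with coefficient
  ∂(coeff of dy∧dz)/∂x - ∂(coeff of dx∧dz)/∂y + ∂(coeff of dx∧dy)/∂z
  = ∂/∂x (2*x - 6*z) - ∂/∂y (2*y) + ∂/∂z (0).
Each of these terms simplifies to sums of mixed partials that cancel in pairs. The result is 0 (by equality of mixed partials for smooth functions — Schwarz / Clairaut).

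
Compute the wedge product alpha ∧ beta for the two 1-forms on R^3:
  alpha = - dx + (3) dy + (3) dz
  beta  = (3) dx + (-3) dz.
alpha ∧ beta = (-6) dx ∧ dz + (-9) dx ∧ dy + (-9) dy ∧ dz

Distribute the wedge, using dx_i ∧ dx_j = -dx_j ∧ dx_i and dx_i ∧ dx_i = 0. For each pair (i, j) with i < j, the coefficient of dx_i ∧ dx_j in alpha ∧ beta is (alpha_i * beta_j - alpha_j * beta_i). Collecting: alpha ∧ beta = (-6) dx ∧ dz + (-9) dx ∧ dy + (-9) dy ∧ dz.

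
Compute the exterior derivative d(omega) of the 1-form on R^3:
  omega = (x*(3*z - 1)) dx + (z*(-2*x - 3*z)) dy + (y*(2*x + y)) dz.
d(omega) = (-2*z) dx ∧ dy + (-3*x + 2*y) dx ∧ dz + (4*x + 2*y + 6*z) dy ∧ dz

For a 1-form omega = sum_i f_i dx_i, the exterior derivative is
  d(omega) = sum_{i < j} (∂f_j/∂x_i - ∂f_i/∂x_j) dx_i ∧ dx_j.
  coefficient of dx ∧ dy: ∂f_2/∂x - ∂f_1/∂y = ∂(z*(-2*x - 3*z))/∂x - ∂(x*(3*z - 1))/∂y = -2*z
  coefficient of dx ∧ dz: ∂f_3/∂x - ∂f_1/∂z = ∂(y*(2*x + y))/∂x - ∂(x*(3*z - 1))/∂z = -3*x + 2*y
  coefficient of dy ∧ dz: ∂f_3/∂y - ∂f_2/∂z = ∂(y*(2*x + y))/∂y - ∂(z*(-2*x - 3*z))/∂z = 4*x + 2*y + 6*z
Assembling: d(omega) = (-2*z) dx ∧ dy + (-3*x + 2*y) dx ∧ dz + (4*x + 2*y + 6*z) dy ∧ dz.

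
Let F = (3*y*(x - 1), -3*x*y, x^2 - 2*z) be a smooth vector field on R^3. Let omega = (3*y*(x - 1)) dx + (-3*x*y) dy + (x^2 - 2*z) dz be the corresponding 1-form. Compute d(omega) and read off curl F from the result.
d(omega) = (0) dy ∧ dz + (-2*x) dz ∧ dx + (-3*x - 3*y + 3) dx ∧ dy; curl F = (0, -2*x, -3*x - 3*y + 3)

d omega = sum_{i<j} (∂f_j/∂x_i - ∂f_i/∂x_j) dx_i ∧ dx_j. Under the identification (dy ∧ dz, dz ∧ dx, dx ∧ dy) ↔ (e_x, e_y, e_z), the coefficients are exactly the components of curl F. Compute:
  ∂R/∂y - ∂Q/∂z = (0) - (0) = 0
  ∂P/∂z - ∂R/∂x = (0) - (2*x) = -2*x
  ∂Q/∂x - ∂P/∂y = (-3*y) - (3*x - 3) = -3*x - 3*y + 3.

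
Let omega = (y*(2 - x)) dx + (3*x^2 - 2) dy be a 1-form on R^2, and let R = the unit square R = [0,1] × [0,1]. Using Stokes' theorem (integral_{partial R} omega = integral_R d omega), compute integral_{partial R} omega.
integral_(partial R) omega = 3/2

Stokes: integral_partial_R omega = integral_R d omega with d omega = (∂Q/∂x - ∂P/∂y) dx ∧ dy.
  ∂Q/∂x = 6*x
  ∂P/∂y = 2 - x
  integrand = ∂Q/∂x - ∂P/∂y = 7*x - 2.
Integrating over R: integral_0^1 integral_0^1 (7*x - 2) dx dy = 3/2.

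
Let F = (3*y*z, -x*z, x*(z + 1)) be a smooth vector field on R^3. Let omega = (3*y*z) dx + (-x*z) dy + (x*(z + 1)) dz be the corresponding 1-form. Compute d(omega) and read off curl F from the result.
d(omega) = (x) dy ∧ dz + (3*y - z - 1) dz ∧ dx + (-4*z) dx ∧ dy; curl F = (x, 3*y - z - 1, -4*z)

d omega = sum_{i<j} (∂f_j/∂x_i - ∂f_i/∂x_j) dx_i ∧ dx_j. Under the identification (dy ∧ dz, dz ∧ dx, dx ∧ dy) ↔ (e_x, e_y, e_z), the coefficients are exactly the components of curl F. Compute:
  ∂R/∂y - ∂Q/∂z = (0) - (-x) = x
  ∂P/∂z - ∂R/∂x = (3*y) - (z + 1) = 3*y - z - 1
  ∂Q/∂x - ∂P/∂y = (-z) - (3*z) = -4*z.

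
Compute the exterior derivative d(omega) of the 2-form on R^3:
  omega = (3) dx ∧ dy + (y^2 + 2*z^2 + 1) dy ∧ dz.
d(omega) = 0

For a 2-form omega = sum_{i<j} g_{ij} dx_i ∧ dx_j, the exterior derivative is
  d(omega) = sum_{i<j} d(g_{ij}) ∧ dx_i ∧ dx_j = sum_{i<j, k} (∂g_{ij}/∂x_k) dx_k ∧ dx_i ∧ dx_j.
Expand each term, using dx_k ∧ dx_i ∧ dx_j = sgn(permutation) dx_{(a)} ∧ dx_{(b)} ∧ dx_{(c)} with (a < b < c) sorted:

Collecting like 3-forms: d(omega) = 0.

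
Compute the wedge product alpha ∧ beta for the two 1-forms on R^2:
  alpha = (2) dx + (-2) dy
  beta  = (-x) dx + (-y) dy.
alpha ∧ beta = (-2*x - 2*y) dx ∧ dy

Distribute the wedge, using dx_i ∧ dx_j = -dx_j ∧ dx_i and dx_i ∧ dx_i = 0. For each pair (i, j) with i < j, the coefficient of dx_i ∧ dx_j in alpha ∧ beta is (alpha_i * beta_j - alpha_j * beta_i). Collecting: alpha ∧ beta = (-2*x - 2*y) dx ∧ dy.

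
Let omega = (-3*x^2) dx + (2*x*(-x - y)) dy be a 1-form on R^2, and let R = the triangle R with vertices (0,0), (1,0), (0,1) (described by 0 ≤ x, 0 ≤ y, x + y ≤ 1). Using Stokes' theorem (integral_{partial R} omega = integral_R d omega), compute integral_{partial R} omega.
integral_(partial R) omega = -1

Stokes: integral_partial_R omega = integral_R d omega with d omega = (∂Q/∂x - ∂P/∂y) dx ∧ dy.
  ∂Q/∂x = -4*x - 2*y
  ∂P/∂y = 0
  integrand = ∂Q/∂x - ∂P/∂y = -4*x - 2*y.
Integrating over R: integral_0^1 integral_0^{1-x} (-4*x - 2*y) dy dx = -1.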